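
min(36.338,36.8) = 36.338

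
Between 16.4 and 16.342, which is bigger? 16.4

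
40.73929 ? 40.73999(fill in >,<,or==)<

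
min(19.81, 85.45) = 19.81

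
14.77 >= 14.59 True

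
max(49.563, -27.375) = 49.563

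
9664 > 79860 False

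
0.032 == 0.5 False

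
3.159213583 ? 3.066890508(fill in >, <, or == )>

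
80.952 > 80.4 True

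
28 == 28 True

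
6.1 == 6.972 False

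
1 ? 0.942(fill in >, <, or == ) >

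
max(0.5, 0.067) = 0.5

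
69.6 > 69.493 True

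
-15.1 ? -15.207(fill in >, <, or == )>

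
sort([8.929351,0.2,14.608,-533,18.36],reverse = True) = [18.36,14.608,8.929351,0.2,-533]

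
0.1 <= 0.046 False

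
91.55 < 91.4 False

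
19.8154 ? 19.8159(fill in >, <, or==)<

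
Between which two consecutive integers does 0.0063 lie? 0 and 1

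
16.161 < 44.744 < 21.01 False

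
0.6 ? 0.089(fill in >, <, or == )>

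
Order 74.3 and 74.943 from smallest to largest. 74.3, 74.943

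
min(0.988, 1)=0.988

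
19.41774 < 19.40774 False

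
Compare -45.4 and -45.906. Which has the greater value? -45.4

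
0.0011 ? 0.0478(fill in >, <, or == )<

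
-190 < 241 True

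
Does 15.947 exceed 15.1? Yes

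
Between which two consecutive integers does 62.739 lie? 62 and 63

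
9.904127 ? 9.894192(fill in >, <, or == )>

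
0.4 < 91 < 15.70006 False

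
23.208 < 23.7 True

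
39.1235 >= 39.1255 False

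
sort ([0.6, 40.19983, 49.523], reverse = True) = [49.523, 40.19983, 0.6]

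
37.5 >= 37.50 True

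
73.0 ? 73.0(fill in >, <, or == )==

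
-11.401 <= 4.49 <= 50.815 True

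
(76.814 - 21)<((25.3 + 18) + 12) False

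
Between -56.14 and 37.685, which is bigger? 37.685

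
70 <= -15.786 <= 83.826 False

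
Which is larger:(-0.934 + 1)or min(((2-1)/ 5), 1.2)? min(((2-1)/ 5), 1.2)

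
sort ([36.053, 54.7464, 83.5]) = [36.053, 54.7464, 83.5]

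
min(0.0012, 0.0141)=0.0012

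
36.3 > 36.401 False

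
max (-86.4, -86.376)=-86.376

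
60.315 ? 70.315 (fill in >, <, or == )<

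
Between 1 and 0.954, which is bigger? 1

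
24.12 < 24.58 True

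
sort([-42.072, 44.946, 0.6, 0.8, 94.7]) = [-42.072, 0.6, 0.8, 44.946, 94.7]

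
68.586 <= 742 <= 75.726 False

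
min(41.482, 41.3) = 41.3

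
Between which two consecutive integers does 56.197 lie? 56 and 57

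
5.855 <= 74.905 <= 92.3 True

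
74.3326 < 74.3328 True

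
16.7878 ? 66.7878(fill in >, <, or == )<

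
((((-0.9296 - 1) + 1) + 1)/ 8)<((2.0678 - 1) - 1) True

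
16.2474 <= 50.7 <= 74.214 True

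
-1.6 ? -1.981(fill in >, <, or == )>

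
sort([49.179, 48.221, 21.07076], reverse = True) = [49.179, 48.221, 21.07076]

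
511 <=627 True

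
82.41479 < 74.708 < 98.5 False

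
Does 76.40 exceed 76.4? No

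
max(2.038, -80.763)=2.038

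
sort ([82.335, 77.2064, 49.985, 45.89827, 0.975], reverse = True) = [82.335, 77.2064, 49.985, 45.89827, 0.975]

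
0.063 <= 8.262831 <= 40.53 True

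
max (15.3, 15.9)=15.9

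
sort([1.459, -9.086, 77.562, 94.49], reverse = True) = [94.49, 77.562, 1.459, -9.086]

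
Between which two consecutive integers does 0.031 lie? 0 and 1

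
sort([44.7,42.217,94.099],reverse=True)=[94.099,44.7,42.217]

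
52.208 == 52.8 False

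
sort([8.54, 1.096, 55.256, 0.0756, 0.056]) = [0.056, 0.0756, 1.096, 8.54, 55.256]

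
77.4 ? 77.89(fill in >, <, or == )<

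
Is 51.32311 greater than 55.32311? No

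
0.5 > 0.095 True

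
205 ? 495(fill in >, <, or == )<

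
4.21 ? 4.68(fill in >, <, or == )<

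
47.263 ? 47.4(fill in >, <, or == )<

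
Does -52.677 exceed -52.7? Yes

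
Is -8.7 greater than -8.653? No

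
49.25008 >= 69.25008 False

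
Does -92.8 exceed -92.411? No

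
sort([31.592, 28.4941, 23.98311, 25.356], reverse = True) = [31.592, 28.4941, 25.356, 23.98311]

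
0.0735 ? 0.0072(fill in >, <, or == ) >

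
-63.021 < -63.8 False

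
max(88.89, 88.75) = 88.89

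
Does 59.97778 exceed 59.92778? Yes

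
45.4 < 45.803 True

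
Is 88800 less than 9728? No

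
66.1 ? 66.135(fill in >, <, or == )<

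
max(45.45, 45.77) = 45.77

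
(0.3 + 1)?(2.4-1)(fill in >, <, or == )<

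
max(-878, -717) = -717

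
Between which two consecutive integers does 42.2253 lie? 42 and 43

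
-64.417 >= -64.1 False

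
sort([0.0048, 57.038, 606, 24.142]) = [0.0048, 24.142, 57.038, 606]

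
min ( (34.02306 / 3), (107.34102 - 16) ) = 11.34102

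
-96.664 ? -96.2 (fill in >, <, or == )<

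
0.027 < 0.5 True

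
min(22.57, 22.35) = 22.35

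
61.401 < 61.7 True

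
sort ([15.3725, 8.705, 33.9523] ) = [8.705, 15.3725, 33.9523]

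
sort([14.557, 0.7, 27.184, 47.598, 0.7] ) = [0.7, 0.7, 14.557, 27.184, 47.598]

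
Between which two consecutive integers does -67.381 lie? -68 and -67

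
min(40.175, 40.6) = 40.175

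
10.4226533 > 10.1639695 True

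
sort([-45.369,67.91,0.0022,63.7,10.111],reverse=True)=[67.91,63.7,10.111,0.0022,-45.369]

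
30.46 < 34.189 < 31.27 False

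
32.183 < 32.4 True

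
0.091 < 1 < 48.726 True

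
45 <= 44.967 False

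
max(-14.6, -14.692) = -14.6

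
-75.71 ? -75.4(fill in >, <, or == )<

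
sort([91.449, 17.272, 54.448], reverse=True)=[91.449, 54.448, 17.272]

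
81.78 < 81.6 False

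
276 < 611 True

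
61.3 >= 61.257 True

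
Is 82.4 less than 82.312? No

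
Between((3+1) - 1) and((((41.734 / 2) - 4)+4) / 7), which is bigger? ((3+1) - 1)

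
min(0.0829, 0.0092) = 0.0092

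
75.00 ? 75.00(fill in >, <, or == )==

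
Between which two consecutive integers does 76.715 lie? 76 and 77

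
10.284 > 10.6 False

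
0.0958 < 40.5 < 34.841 False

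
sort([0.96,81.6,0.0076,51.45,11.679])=[0.0076,0.96,11.679,51.45,81.6]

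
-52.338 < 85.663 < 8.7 False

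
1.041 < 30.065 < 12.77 False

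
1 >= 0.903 True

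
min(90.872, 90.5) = 90.5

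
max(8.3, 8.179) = 8.3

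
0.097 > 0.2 False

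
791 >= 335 True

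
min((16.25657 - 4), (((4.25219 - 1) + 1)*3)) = 12.25657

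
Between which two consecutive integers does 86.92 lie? 86 and 87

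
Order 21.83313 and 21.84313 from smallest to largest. 21.83313, 21.84313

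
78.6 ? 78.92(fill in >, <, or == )<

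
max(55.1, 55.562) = 55.562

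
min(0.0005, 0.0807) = 0.0005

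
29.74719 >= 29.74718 True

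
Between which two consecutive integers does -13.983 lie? -14 and -13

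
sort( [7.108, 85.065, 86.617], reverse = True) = [86.617, 85.065, 7.108]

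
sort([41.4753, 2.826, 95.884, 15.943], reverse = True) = [95.884, 41.4753, 15.943, 2.826]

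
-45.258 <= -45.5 False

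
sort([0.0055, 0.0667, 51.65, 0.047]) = [0.0055, 0.047, 0.0667, 51.65]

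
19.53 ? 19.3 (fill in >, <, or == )>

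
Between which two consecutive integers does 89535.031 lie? 89535 and 89536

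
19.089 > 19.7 False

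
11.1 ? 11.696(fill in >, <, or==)<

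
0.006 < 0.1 True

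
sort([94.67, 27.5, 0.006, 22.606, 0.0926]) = [0.006, 0.0926, 22.606, 27.5, 94.67]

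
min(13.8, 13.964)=13.8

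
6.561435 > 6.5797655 False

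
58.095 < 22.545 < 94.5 False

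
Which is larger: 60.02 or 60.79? 60.79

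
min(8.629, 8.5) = 8.5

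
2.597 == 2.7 False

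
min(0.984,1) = 0.984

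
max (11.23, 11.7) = 11.7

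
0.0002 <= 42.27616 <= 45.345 True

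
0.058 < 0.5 True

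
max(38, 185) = 185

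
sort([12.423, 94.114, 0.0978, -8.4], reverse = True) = [94.114, 12.423, 0.0978, -8.4]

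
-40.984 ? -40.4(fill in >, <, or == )<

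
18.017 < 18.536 True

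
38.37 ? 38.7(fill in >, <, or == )<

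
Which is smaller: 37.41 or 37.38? 37.38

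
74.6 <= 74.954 True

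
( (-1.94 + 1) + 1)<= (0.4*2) True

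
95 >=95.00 True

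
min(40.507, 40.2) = 40.2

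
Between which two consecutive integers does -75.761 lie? -76 and -75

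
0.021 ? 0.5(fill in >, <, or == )<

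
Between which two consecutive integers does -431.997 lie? -432 and -431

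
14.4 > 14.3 True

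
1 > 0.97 True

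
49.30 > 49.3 False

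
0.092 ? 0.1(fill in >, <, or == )<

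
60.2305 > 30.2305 True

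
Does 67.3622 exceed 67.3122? Yes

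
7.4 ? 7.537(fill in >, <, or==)<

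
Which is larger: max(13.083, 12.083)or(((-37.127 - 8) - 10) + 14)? max(13.083, 12.083)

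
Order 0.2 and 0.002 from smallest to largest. 0.002, 0.2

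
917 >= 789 True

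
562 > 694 False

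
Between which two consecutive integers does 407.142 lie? 407 and 408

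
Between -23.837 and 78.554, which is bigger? 78.554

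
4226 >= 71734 False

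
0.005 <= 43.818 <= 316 True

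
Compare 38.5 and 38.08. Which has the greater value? 38.5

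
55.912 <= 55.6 False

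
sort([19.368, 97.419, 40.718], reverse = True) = [97.419, 40.718, 19.368]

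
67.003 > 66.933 True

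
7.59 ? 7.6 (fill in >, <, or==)<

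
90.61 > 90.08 True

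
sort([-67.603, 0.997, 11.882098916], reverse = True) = [11.882098916, 0.997, -67.603]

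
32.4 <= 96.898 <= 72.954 False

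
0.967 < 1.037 True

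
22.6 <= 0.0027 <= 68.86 False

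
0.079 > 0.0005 True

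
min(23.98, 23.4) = 23.4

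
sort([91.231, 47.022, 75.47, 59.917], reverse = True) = [91.231, 75.47, 59.917, 47.022]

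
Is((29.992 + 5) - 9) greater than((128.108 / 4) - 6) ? No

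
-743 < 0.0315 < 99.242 True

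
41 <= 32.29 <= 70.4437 False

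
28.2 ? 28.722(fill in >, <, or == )<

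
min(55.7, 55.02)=55.02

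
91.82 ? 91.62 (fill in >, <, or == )>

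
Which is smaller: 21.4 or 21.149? 21.149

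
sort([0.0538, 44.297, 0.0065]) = [0.0065, 0.0538, 44.297]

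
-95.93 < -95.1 True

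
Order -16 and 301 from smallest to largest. -16, 301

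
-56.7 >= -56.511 False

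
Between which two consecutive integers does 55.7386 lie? 55 and 56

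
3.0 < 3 False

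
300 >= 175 True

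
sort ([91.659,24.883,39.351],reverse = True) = [91.659,39.351,24.883]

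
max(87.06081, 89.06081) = 89.06081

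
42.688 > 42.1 True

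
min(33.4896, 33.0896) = 33.0896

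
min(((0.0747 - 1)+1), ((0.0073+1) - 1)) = 0.0073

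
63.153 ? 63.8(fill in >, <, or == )<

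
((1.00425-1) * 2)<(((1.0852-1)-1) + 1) True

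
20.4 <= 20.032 False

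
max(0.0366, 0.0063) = 0.0366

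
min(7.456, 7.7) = 7.456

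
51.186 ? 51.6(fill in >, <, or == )<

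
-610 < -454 True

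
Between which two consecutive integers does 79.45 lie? 79 and 80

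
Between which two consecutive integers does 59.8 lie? 59 and 60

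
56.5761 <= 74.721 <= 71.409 False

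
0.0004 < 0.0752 True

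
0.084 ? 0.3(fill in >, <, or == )<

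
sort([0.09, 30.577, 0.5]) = [0.09, 0.5, 30.577]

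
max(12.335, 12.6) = 12.6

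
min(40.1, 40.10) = 40.1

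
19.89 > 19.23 True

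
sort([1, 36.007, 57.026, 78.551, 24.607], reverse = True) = [78.551, 57.026, 36.007, 24.607, 1]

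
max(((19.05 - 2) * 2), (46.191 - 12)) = 34.191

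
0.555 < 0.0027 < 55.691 False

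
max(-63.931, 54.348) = 54.348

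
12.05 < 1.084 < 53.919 False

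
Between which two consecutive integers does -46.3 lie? -47 and -46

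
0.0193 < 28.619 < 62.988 True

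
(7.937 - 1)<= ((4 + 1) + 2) True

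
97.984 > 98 False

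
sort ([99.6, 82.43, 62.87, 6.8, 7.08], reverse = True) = [99.6, 82.43, 62.87, 7.08, 6.8]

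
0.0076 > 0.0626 False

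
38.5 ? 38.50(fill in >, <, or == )==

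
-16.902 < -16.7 True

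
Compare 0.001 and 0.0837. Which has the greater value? 0.0837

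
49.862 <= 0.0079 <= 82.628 False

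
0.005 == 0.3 False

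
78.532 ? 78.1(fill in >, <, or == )>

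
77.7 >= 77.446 True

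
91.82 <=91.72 False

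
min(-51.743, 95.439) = -51.743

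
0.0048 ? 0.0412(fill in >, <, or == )<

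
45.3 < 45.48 True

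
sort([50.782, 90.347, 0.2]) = [0.2, 50.782, 90.347]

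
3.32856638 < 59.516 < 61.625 True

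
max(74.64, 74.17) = 74.64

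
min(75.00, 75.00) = 75.00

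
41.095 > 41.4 False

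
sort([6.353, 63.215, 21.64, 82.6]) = [6.353, 21.64, 63.215, 82.6]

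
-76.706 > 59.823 False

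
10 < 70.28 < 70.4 True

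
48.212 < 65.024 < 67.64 True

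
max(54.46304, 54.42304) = 54.46304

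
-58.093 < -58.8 False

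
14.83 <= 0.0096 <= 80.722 False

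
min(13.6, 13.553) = 13.553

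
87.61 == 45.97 False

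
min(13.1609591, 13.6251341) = 13.1609591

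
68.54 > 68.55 False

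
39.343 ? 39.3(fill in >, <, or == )>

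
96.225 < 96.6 True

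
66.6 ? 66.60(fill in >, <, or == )==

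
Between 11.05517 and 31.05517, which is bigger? 31.05517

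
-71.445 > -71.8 True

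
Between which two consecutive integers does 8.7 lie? 8 and 9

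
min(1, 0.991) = 0.991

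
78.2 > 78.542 False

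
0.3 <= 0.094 False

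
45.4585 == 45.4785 False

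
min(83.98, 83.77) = 83.77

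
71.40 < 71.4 False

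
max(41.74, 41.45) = 41.74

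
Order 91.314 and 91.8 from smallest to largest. 91.314, 91.8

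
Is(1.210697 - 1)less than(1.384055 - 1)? Yes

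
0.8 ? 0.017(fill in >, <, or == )>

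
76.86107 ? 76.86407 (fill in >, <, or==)<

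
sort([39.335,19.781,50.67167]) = [19.781,39.335,50.67167]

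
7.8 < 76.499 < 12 False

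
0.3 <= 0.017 False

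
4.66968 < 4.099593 False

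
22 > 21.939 True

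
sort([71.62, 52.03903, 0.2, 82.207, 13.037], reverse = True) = [82.207, 71.62, 52.03903, 13.037, 0.2]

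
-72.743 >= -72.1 False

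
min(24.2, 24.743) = 24.2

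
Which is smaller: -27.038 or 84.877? -27.038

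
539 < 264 False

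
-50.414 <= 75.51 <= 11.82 False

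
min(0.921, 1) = 0.921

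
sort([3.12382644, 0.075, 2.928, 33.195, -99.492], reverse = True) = [33.195, 3.12382644, 2.928, 0.075, -99.492]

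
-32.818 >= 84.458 False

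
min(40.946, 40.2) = 40.2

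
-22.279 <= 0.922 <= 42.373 True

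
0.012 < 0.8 True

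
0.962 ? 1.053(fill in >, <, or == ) <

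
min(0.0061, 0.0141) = 0.0061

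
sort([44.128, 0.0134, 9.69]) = [0.0134, 9.69, 44.128]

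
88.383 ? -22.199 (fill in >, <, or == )>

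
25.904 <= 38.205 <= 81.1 True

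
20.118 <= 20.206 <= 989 True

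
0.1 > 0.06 True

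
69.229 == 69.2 False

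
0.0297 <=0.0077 False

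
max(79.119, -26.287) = 79.119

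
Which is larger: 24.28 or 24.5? 24.5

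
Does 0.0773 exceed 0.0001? Yes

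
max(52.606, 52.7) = 52.7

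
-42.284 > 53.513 False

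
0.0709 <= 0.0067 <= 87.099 False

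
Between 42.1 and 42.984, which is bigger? 42.984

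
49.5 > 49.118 True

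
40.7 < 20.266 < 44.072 False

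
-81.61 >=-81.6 False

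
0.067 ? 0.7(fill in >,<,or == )<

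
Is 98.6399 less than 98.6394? No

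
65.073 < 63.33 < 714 False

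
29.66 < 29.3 False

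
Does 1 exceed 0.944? Yes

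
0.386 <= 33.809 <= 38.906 True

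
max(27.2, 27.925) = 27.925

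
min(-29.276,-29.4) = -29.4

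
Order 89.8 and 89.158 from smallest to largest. 89.158, 89.8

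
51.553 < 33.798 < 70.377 False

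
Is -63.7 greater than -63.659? No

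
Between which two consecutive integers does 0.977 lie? 0 and 1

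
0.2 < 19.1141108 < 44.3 True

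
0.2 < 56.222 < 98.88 True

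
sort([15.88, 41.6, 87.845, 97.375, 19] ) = [15.88, 19, 41.6, 87.845, 97.375]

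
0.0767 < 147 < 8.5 False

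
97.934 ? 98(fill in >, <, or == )<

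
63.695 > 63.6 True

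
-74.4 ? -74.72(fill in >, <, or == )>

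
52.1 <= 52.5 True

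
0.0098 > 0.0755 False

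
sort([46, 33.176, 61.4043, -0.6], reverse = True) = [61.4043, 46, 33.176, -0.6]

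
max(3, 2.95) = 3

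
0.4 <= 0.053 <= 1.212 False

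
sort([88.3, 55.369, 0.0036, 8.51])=[0.0036, 8.51, 55.369, 88.3]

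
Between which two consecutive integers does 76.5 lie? 76 and 77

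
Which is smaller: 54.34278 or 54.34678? 54.34278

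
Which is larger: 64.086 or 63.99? 64.086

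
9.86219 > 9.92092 False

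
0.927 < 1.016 True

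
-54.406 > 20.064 False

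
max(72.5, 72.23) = 72.5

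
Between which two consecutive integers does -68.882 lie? -69 and -68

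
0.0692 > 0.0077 True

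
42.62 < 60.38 True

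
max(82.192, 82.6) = 82.6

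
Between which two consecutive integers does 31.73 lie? 31 and 32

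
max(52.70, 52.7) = 52.7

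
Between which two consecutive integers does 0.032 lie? 0 and 1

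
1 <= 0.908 False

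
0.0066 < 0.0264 True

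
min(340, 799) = 340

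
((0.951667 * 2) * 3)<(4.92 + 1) True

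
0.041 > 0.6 False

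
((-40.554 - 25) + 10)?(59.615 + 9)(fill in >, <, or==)<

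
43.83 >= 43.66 True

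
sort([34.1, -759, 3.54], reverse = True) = [34.1, 3.54, -759]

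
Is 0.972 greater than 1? No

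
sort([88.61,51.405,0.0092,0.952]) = [0.0092,0.952,51.405,88.61]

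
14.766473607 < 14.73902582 False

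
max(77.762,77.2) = 77.762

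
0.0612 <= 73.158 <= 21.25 False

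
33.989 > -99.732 True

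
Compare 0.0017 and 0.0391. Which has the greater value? 0.0391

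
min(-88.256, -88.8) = -88.8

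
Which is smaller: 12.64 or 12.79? 12.64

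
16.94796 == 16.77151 False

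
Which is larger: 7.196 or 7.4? 7.4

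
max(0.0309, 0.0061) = 0.0309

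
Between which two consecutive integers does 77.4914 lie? 77 and 78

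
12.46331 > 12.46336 False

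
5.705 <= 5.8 True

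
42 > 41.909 True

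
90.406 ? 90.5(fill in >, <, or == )<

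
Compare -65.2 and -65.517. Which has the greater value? -65.2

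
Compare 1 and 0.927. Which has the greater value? 1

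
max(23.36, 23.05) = 23.36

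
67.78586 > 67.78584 True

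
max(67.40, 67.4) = 67.4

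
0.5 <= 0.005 False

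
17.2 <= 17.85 True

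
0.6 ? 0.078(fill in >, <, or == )>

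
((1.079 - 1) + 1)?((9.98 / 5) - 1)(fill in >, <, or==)>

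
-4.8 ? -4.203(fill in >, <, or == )<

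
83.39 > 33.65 True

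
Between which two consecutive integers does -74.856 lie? -75 and -74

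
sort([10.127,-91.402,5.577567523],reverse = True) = [10.127,5.577567523,-91.402]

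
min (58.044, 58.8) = 58.044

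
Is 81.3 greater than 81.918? No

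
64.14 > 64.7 False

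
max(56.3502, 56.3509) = 56.3509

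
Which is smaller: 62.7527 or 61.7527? 61.7527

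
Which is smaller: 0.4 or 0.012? 0.012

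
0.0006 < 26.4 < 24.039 False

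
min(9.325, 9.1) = 9.1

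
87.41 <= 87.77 True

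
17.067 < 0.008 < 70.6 False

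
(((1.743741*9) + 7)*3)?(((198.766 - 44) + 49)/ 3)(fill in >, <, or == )>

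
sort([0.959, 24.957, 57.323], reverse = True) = [57.323, 24.957, 0.959]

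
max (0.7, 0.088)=0.7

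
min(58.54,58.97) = 58.54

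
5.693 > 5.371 True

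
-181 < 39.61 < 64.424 True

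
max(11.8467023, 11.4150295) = 11.8467023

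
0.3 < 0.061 False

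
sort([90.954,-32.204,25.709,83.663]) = [-32.204,25.709,83.663,90.954]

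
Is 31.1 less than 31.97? Yes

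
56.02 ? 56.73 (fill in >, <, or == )<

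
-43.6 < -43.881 False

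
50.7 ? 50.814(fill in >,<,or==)<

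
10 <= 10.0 True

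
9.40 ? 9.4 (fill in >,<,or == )==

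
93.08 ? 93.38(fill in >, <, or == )<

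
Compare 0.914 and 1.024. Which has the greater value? 1.024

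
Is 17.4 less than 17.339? No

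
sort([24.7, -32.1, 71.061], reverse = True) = [71.061, 24.7, -32.1]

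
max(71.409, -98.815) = 71.409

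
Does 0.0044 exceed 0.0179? No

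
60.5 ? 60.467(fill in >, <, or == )>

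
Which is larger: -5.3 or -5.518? -5.3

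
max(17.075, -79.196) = 17.075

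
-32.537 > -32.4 False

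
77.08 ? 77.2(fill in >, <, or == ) <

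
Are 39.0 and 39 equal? Yes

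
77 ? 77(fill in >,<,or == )==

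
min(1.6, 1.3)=1.3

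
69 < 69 False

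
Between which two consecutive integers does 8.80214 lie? 8 and 9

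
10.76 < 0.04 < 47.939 False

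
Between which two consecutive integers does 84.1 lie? 84 and 85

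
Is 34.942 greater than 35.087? No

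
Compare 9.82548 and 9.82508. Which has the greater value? 9.82548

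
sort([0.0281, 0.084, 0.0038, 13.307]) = [0.0038, 0.0281, 0.084, 13.307]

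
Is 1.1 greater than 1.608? No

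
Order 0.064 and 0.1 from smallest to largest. 0.064, 0.1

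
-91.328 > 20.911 False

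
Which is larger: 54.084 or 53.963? 54.084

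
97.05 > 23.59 True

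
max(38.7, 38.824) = 38.824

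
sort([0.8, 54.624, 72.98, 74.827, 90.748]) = [0.8, 54.624, 72.98, 74.827, 90.748]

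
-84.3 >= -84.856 True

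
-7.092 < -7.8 False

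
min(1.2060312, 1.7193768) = 1.2060312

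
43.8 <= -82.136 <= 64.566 False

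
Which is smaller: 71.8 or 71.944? 71.8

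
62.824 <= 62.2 False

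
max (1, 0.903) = 1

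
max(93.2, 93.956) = 93.956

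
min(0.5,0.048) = 0.048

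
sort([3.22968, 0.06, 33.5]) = [0.06, 3.22968, 33.5]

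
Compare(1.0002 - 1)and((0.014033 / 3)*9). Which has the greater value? ((0.014033 / 3)*9)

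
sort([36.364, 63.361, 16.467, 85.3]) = [16.467, 36.364, 63.361, 85.3]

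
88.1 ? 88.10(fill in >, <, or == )==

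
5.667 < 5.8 True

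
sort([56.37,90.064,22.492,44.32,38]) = [22.492,38,44.32,56.37,90.064]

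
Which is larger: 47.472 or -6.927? 47.472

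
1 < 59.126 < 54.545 False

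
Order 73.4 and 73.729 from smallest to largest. 73.4, 73.729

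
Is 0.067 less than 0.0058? No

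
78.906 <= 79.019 True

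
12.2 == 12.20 True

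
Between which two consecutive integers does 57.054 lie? 57 and 58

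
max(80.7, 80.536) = 80.7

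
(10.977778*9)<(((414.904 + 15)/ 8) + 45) False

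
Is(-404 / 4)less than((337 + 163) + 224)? Yes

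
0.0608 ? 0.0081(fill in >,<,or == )>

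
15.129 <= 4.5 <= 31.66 False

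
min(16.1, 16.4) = 16.1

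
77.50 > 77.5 False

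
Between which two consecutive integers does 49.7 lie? 49 and 50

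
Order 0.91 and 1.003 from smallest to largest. 0.91, 1.003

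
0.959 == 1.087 False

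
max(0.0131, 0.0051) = 0.0131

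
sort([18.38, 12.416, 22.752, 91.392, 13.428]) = [12.416, 13.428, 18.38, 22.752, 91.392]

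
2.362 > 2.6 False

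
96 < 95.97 False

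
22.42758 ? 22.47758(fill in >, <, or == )<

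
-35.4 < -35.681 False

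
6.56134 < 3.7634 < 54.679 False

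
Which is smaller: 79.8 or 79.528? 79.528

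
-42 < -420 False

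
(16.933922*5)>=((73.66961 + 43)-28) False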